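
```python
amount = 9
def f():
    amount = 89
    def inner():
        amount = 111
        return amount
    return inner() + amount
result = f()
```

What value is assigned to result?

Step 1: f() has local amount = 89. inner() has local amount = 111.
Step 2: inner() returns its local amount = 111.
Step 3: f() returns 111 + its own amount (89) = 200

The answer is 200.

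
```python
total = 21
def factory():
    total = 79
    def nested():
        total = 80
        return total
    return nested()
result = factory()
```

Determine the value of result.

Step 1: Three scopes define total: global (21), factory (79), nested (80).
Step 2: nested() has its own local total = 80, which shadows both enclosing and global.
Step 3: result = 80 (local wins in LEGB)

The answer is 80.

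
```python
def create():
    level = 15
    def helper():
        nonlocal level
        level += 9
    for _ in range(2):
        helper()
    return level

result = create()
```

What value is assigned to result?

Step 1: level = 15.
Step 2: helper() is called 2 times in a loop, each adding 9 via nonlocal.
Step 3: level = 15 + 9 * 2 = 33

The answer is 33.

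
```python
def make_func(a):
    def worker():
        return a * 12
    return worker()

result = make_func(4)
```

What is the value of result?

Step 1: make_func(4) binds parameter a = 4.
Step 2: worker() accesses a = 4 from enclosing scope.
Step 3: result = 4 * 12 = 48

The answer is 48.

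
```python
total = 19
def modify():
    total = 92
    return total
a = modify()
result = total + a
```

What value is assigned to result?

Step 1: Global total = 19. modify() returns local total = 92.
Step 2: a = 92. Global total still = 19.
Step 3: result = 19 + 92 = 111

The answer is 111.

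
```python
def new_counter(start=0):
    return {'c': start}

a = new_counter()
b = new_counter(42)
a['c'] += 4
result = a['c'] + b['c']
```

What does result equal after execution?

Step 1: new_counter() returns a new dict each call (immutable default 0).
Step 2: a = {'c': 0}, b = {'c': 42}.
Step 3: a['c'] += 4 = 4. result = 4 + 42 = 46

The answer is 46.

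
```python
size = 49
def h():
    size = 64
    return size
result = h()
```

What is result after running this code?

Step 1: Global size = 49.
Step 2: h() creates local size = 64, shadowing the global.
Step 3: Returns local size = 64. result = 64

The answer is 64.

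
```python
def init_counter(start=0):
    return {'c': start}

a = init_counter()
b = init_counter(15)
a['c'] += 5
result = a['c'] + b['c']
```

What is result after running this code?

Step 1: init_counter() returns a new dict each call (immutable default 0).
Step 2: a = {'c': 0}, b = {'c': 15}.
Step 3: a['c'] += 5 = 5. result = 5 + 15 = 20

The answer is 20.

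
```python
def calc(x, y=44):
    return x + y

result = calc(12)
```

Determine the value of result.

Step 1: calc(12) uses default y = 44.
Step 2: Returns 12 + 44 = 56.
Step 3: result = 56

The answer is 56.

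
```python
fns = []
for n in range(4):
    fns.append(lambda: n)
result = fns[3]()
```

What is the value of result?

Step 1: The loop creates 4 lambdas, all referencing the same variable n.
Step 2: After the loop, n = 3 (final value).
Step 3: fns[3]() looks up n at call time and finds 3. This is the late binding gotcha. result = 3

The answer is 3.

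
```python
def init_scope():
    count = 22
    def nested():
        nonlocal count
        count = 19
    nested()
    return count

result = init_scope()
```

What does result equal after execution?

Step 1: init_scope() sets count = 22.
Step 2: nested() uses nonlocal to reassign count = 19.
Step 3: result = 19

The answer is 19.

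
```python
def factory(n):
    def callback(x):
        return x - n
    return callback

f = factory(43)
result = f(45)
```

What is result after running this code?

Step 1: factory(43) creates a closure capturing n = 43.
Step 2: f(45) computes 45 - 43 = 2.
Step 3: result = 2

The answer is 2.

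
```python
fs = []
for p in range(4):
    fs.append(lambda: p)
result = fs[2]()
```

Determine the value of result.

Step 1: The loop creates 4 lambdas, all referencing the same variable p.
Step 2: After the loop, p = 3 (final value).
Step 3: fs[2]() looks up p at call time and finds 3. This is the late binding gotcha. result = 3

The answer is 3.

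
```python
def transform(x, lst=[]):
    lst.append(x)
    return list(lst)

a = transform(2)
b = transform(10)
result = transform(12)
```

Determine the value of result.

Step 1: Default list is shared. list() creates copies for return values.
Step 2: Internal list grows: [2] -> [2, 10] -> [2, 10, 12].
Step 3: result = [2, 10, 12]

The answer is [2, 10, 12].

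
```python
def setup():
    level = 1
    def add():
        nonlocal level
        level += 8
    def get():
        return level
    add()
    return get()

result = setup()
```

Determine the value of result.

Step 1: level = 1. add() modifies it via nonlocal, get() reads it.
Step 2: add() makes level = 1 + 8 = 9.
Step 3: get() returns 9. result = 9

The answer is 9.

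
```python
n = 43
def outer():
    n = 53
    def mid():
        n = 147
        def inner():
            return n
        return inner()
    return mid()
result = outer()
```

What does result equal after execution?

Step 1: Three levels of shadowing: global 43, outer 53, mid 147.
Step 2: inner() finds n = 147 in enclosing mid() scope.
Step 3: result = 147

The answer is 147.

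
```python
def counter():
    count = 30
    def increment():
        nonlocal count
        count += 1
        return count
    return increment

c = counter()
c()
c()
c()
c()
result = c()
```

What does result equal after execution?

Step 1: counter() creates closure with count = 30.
Step 2: Each c() call increments count via nonlocal. After 5 calls: 30 + 5 = 35.
Step 3: result = 35

The answer is 35.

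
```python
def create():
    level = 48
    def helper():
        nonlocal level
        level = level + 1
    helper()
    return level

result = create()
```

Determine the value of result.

Step 1: create() sets level = 48.
Step 2: helper() uses nonlocal to modify level in create's scope: level = 48 + 1 = 49.
Step 3: create() returns the modified level = 49

The answer is 49.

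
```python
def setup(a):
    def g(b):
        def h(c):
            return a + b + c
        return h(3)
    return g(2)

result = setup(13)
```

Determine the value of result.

Step 1: a = 13, b = 2, c = 3 across three nested scopes.
Step 2: h() accesses all three via LEGB rule.
Step 3: result = 13 + 2 + 3 = 18

The answer is 18.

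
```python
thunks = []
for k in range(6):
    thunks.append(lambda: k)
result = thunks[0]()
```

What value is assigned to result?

Step 1: The loop creates 6 lambdas, all referencing the same variable k.
Step 2: After the loop, k = 5 (final value).
Step 3: thunks[0]() looks up k at call time and finds 5. This is the late binding gotcha. result = 5

The answer is 5.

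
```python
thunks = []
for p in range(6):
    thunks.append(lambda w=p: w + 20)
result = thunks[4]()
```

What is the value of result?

Step 1: Default argument w=p captures p's value at definition time.
Step 2: thunks[4] was defined when p = 4, so w defaults to 4.
Step 3: result = 4 + 20 = 24 (default arg fixes the late binding issue)

The answer is 24.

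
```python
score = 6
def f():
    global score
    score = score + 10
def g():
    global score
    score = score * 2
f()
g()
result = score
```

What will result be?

Step 1: score = 6.
Step 2: f() adds 10: score = 6 + 10 = 16.
Step 3: g() doubles: score = 16 * 2 = 32.
Step 4: result = 32

The answer is 32.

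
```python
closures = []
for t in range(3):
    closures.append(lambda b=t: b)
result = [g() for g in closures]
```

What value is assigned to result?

Step 1: Default arg b=t captures t at each iteration.
Step 2: Each lambda has its own default: 0, 1, ..., 2.
Step 3: result = [0, 1, 2]

The answer is [0, 1, 2].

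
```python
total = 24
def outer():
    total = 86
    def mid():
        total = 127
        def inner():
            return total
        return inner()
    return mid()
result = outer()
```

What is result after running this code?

Step 1: Three levels of shadowing: global 24, outer 86, mid 127.
Step 2: inner() finds total = 127 in enclosing mid() scope.
Step 3: result = 127

The answer is 127.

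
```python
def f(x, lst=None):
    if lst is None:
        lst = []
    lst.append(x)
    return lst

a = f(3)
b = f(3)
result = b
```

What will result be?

Step 1: None default with guard creates a NEW list each call.
Step 2: a = [3] (fresh list). b = [3] (another fresh list).
Step 3: result = [3] (this is the fix for mutable default)

The answer is [3].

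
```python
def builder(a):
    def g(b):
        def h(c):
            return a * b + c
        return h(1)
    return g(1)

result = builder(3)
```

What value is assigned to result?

Step 1: a = 3, b = 1, c = 1.
Step 2: h() computes a * b + c = 3 * 1 + 1 = 4.
Step 3: result = 4

The answer is 4.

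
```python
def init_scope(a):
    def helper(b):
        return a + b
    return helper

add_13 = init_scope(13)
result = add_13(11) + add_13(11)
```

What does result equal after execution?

Step 1: add_13 captures a = 13.
Step 2: add_13(11) = 13 + 11 = 24, called twice.
Step 3: result = 24 + 24 = 48

The answer is 48.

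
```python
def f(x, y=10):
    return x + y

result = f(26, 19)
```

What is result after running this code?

Step 1: f(26, 19) overrides default y with 19.
Step 2: Returns 26 + 19 = 45.
Step 3: result = 45

The answer is 45.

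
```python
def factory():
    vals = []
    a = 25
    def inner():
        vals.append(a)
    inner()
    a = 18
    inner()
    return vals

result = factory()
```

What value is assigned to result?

Step 1: a = 25. inner() appends current a to vals.
Step 2: First inner(): appends 25. Then a = 18.
Step 3: Second inner(): appends 18 (closure sees updated a). result = [25, 18]

The answer is [25, 18].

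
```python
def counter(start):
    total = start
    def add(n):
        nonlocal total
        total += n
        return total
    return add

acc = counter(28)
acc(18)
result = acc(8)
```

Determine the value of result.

Step 1: counter(28) creates closure with total = 28.
Step 2: First acc(18): total = 28 + 18 = 46.
Step 3: Second acc(8): total = 46 + 8 = 54. result = 54

The answer is 54.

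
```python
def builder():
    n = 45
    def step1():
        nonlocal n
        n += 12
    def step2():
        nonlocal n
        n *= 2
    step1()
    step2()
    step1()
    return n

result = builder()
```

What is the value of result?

Step 1: n = 45.
Step 2: step1(): n = 45 + 12 = 57.
Step 3: step2(): n = 57 * 2 = 114.
Step 4: step1(): n = 114 + 12 = 126. result = 126

The answer is 126.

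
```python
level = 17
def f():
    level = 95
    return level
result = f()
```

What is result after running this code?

Step 1: Global level = 17.
Step 2: f() creates local level = 95, shadowing the global.
Step 3: Returns local level = 95. result = 95

The answer is 95.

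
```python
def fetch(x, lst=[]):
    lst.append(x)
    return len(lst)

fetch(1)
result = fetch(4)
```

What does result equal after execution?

Step 1: Mutable default list persists between calls.
Step 2: First call: lst = [1], len = 1. Second call: lst = [1, 4], len = 2.
Step 3: result = 2

The answer is 2.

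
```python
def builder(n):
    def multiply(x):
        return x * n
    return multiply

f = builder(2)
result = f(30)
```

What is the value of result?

Step 1: builder(2) returns multiply closure with n = 2.
Step 2: f(30) computes 30 * 2 = 60.
Step 3: result = 60

The answer is 60.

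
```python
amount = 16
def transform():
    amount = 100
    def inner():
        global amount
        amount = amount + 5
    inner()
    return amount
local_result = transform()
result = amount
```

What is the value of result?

Step 1: Global amount = 16. transform() creates local amount = 100.
Step 2: inner() declares global amount and adds 5: global amount = 16 + 5 = 21.
Step 3: transform() returns its local amount = 100 (unaffected by inner).
Step 4: result = global amount = 21

The answer is 21.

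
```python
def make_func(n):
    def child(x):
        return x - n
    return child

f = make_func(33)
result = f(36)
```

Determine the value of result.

Step 1: make_func(33) creates a closure capturing n = 33.
Step 2: f(36) computes 36 - 33 = 3.
Step 3: result = 3

The answer is 3.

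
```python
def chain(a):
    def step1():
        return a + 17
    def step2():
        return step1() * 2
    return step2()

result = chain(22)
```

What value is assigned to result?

Step 1: chain(22) captures a = 22.
Step 2: step2() calls step1() which returns 22 + 17 = 39.
Step 3: step2() returns 39 * 2 = 78

The answer is 78.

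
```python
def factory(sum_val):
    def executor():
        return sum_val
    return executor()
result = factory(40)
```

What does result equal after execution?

Step 1: factory(40) binds parameter sum_val = 40.
Step 2: executor() looks up sum_val in enclosing scope and finds the parameter sum_val = 40.
Step 3: result = 40

The answer is 40.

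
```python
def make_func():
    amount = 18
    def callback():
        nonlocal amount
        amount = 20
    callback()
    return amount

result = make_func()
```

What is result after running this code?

Step 1: make_func() sets amount = 18.
Step 2: callback() uses nonlocal to reassign amount = 20.
Step 3: result = 20

The answer is 20.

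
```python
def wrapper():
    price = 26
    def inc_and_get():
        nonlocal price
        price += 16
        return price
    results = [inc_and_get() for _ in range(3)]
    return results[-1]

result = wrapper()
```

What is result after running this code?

Step 1: price = 26.
Step 2: Three calls to inc_and_get(), each adding 16.
Step 3: Last value = 26 + 16 * 3 = 74

The answer is 74.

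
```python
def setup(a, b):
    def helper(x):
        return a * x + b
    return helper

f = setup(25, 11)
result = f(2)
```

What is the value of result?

Step 1: setup(25, 11) captures a = 25, b = 11.
Step 2: f(2) computes 25 * 2 + 11 = 61.
Step 3: result = 61

The answer is 61.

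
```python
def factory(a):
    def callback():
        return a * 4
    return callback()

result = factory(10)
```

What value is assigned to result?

Step 1: factory(10) binds parameter a = 10.
Step 2: callback() accesses a = 10 from enclosing scope.
Step 3: result = 10 * 4 = 40

The answer is 40.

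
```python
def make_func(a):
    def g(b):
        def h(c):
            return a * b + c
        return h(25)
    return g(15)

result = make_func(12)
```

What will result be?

Step 1: a = 12, b = 15, c = 25.
Step 2: h() computes a * b + c = 12 * 15 + 25 = 205.
Step 3: result = 205

The answer is 205.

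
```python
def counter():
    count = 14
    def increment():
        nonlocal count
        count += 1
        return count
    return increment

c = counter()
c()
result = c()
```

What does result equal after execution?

Step 1: counter() creates closure with count = 14.
Step 2: Each c() call increments count via nonlocal. After 2 calls: 14 + 2 = 16.
Step 3: result = 16

The answer is 16.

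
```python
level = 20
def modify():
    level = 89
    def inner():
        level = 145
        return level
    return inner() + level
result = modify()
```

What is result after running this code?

Step 1: modify() has local level = 89. inner() has local level = 145.
Step 2: inner() returns its local level = 145.
Step 3: modify() returns 145 + its own level (89) = 234

The answer is 234.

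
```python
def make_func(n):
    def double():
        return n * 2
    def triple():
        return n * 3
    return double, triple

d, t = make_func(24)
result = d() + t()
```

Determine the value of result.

Step 1: Both closures capture the same n = 24.
Step 2: d() = 24 * 2 = 48, t() = 24 * 3 = 72.
Step 3: result = 48 + 72 = 120

The answer is 120.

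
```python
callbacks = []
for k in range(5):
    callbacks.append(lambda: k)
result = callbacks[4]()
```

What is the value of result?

Step 1: The loop creates 5 lambdas, all referencing the same variable k.
Step 2: After the loop, k = 4 (final value).
Step 3: callbacks[4]() looks up k at call time and finds 4. This is the late binding gotcha. result = 4

The answer is 4.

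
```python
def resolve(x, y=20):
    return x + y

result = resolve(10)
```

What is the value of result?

Step 1: resolve(10) uses default y = 20.
Step 2: Returns 10 + 20 = 30.
Step 3: result = 30

The answer is 30.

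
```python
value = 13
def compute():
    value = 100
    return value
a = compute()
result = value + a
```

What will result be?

Step 1: Global value = 13. compute() returns local value = 100.
Step 2: a = 100. Global value still = 13.
Step 3: result = 13 + 100 = 113

The answer is 113.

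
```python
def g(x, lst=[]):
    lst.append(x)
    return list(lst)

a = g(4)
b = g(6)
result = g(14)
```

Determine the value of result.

Step 1: Default list is shared. list() creates copies for return values.
Step 2: Internal list grows: [4] -> [4, 6] -> [4, 6, 14].
Step 3: result = [4, 6, 14]

The answer is [4, 6, 14].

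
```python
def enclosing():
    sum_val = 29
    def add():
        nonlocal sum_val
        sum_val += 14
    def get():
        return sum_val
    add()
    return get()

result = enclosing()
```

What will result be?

Step 1: sum_val = 29. add() modifies it via nonlocal, get() reads it.
Step 2: add() makes sum_val = 29 + 14 = 43.
Step 3: get() returns 43. result = 43

The answer is 43.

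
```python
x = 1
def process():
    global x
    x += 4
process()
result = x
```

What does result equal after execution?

Step 1: x = 1 globally.
Step 2: process() modifies global x: x += 4 = 5.
Step 3: result = 5

The answer is 5.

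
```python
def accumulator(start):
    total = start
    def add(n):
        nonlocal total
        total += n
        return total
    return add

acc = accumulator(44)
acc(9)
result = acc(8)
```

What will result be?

Step 1: accumulator(44) creates closure with total = 44.
Step 2: First acc(9): total = 44 + 9 = 53.
Step 3: Second acc(8): total = 53 + 8 = 61. result = 61

The answer is 61.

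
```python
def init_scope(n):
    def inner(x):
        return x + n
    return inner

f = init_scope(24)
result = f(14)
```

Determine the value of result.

Step 1: init_scope(24) creates a closure that captures n = 24.
Step 2: f(14) calls the closure with x = 14, returning 14 + 24 = 38.
Step 3: result = 38

The answer is 38.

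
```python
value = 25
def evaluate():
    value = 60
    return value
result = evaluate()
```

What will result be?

Step 1: Global value = 25.
Step 2: evaluate() creates local value = 60, shadowing the global.
Step 3: Returns local value = 60. result = 60

The answer is 60.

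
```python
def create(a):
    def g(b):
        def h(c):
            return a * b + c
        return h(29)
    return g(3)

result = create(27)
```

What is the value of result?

Step 1: a = 27, b = 3, c = 29.
Step 2: h() computes a * b + c = 27 * 3 + 29 = 110.
Step 3: result = 110

The answer is 110.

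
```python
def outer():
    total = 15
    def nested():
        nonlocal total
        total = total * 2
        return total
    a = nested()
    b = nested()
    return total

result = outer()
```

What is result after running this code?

Step 1: total starts at 15.
Step 2: First nested(): total = 15 * 2 = 30.
Step 3: Second nested(): total = 30 * 2 = 60.
Step 4: result = 60

The answer is 60.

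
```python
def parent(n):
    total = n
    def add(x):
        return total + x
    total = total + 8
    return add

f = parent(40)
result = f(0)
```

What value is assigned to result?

Step 1: parent(40) sets total = 40, then total = 40 + 8 = 48.
Step 2: Closures capture by reference, so add sees total = 48.
Step 3: f(0) returns 48 + 0 = 48

The answer is 48.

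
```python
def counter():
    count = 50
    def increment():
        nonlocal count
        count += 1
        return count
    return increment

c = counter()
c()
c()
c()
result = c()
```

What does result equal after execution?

Step 1: counter() creates closure with count = 50.
Step 2: Each c() call increments count via nonlocal. After 4 calls: 50 + 4 = 54.
Step 3: result = 54

The answer is 54.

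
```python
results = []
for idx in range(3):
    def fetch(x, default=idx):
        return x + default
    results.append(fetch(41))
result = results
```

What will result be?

Step 1: Default argument default=idx is evaluated at function definition time.
Step 2: Each iteration creates fetch with default = current idx value.
Step 3: fetch(41) returns 41 + default. results = [41, 42, 43]

The answer is [41, 42, 43].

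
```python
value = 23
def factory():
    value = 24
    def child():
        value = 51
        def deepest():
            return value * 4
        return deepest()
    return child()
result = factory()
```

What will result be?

Step 1: deepest() looks up value through LEGB: not local, finds value = 51 in enclosing child().
Step 2: Returns 51 * 4 = 204.
Step 3: result = 204

The answer is 204.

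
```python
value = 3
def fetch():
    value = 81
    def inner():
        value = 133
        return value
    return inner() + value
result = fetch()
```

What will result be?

Step 1: fetch() has local value = 81. inner() has local value = 133.
Step 2: inner() returns its local value = 133.
Step 3: fetch() returns 133 + its own value (81) = 214

The answer is 214.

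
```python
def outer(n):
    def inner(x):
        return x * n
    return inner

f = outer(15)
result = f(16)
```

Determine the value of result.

Step 1: outer(15) creates a closure capturing n = 15.
Step 2: f(16) computes 16 * 15 = 240.
Step 3: result = 240

The answer is 240.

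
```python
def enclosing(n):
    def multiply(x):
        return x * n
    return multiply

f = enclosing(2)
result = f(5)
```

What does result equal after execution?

Step 1: enclosing(2) returns multiply closure with n = 2.
Step 2: f(5) computes 5 * 2 = 10.
Step 3: result = 10

The answer is 10.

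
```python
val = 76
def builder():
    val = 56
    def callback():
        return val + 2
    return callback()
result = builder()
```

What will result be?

Step 1: builder() shadows global val with val = 56.
Step 2: callback() finds val = 56 in enclosing scope, computes 56 + 2 = 58.
Step 3: result = 58

The answer is 58.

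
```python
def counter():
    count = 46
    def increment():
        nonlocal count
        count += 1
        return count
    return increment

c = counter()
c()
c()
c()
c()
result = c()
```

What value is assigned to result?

Step 1: counter() creates closure with count = 46.
Step 2: Each c() call increments count via nonlocal. After 5 calls: 46 + 5 = 51.
Step 3: result = 51

The answer is 51.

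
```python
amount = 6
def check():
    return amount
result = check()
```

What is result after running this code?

Step 1: amount = 6 is defined in the global scope.
Step 2: check() looks up amount. No local amount exists, so Python checks the global scope via LEGB rule and finds amount = 6.
Step 3: result = 6

The answer is 6.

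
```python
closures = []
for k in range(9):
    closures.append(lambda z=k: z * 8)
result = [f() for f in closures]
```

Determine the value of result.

Step 1: Default arg z=k captures k at each iteration.
Step 2: closures[k] has z defaulting to k, returns k * 8.
Step 3: result = [0, 8, 16, 24, 32, 40, 48, 56, 64]

The answer is [0, 8, 16, 24, 32, 40, 48, 56, 64].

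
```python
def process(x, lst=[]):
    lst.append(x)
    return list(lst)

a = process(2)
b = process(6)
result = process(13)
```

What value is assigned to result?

Step 1: Default list is shared. list() creates copies for return values.
Step 2: Internal list grows: [2] -> [2, 6] -> [2, 6, 13].
Step 3: result = [2, 6, 13]

The answer is [2, 6, 13].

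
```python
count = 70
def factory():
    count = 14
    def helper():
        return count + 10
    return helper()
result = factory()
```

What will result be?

Step 1: factory() shadows global count with count = 14.
Step 2: helper() finds count = 14 in enclosing scope, computes 14 + 10 = 24.
Step 3: result = 24

The answer is 24.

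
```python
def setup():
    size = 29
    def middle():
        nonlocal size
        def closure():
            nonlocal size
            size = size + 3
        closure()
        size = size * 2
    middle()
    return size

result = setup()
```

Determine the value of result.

Step 1: size = 29.
Step 2: closure() adds 3: size = 29 + 3 = 32.
Step 3: middle() doubles: size = 32 * 2 = 64.
Step 4: result = 64

The answer is 64.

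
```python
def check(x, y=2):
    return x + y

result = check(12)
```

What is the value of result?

Step 1: check(12) uses default y = 2.
Step 2: Returns 12 + 2 = 14.
Step 3: result = 14

The answer is 14.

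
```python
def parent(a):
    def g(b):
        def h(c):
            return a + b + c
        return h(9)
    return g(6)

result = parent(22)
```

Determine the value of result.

Step 1: a = 22, b = 6, c = 9 across three nested scopes.
Step 2: h() accesses all three via LEGB rule.
Step 3: result = 22 + 6 + 9 = 37

The answer is 37.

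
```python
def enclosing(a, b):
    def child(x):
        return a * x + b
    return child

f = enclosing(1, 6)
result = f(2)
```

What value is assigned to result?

Step 1: enclosing(1, 6) captures a = 1, b = 6.
Step 2: f(2) computes 1 * 2 + 6 = 8.
Step 3: result = 8

The answer is 8.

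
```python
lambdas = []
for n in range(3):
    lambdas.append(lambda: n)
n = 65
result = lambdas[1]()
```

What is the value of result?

Step 1: Lambdas capture the variable n by reference, not by value.
Step 2: After the loop, n is reassigned to 65.
Step 3: lambdas[1]() looks up the current n = 65. result = 65

The answer is 65.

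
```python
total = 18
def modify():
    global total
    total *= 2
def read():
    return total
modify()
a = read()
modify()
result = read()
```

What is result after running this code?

Step 1: total = 18.
Step 2: First modify(): total = 18 * 2 = 36.
Step 3: Second modify(): total = 36 * 2 = 72.
Step 4: read() returns 72

The answer is 72.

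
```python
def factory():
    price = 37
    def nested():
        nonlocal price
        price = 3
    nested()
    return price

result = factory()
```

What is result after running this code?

Step 1: factory() sets price = 37.
Step 2: nested() uses nonlocal to reassign price = 3.
Step 3: result = 3

The answer is 3.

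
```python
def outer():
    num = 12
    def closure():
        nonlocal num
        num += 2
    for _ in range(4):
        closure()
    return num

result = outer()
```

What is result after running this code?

Step 1: num = 12.
Step 2: closure() is called 4 times in a loop, each adding 2 via nonlocal.
Step 3: num = 12 + 2 * 4 = 20

The answer is 20.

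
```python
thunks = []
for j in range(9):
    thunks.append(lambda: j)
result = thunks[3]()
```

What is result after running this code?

Step 1: The loop creates 9 lambdas, all referencing the same variable j.
Step 2: After the loop, j = 8 (final value).
Step 3: thunks[3]() looks up j at call time and finds 8. This is the late binding gotcha. result = 8

The answer is 8.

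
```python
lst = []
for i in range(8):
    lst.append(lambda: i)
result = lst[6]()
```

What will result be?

Step 1: The loop creates 8 lambdas, all referencing the same variable i.
Step 2: After the loop, i = 7 (final value).
Step 3: lst[6]() looks up i at call time and finds 7. This is the late binding gotcha. result = 7

The answer is 7.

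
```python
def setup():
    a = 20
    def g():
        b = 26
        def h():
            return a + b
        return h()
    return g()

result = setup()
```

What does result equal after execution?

Step 1: setup() defines a = 20. g() defines b = 26.
Step 2: h() accesses both from enclosing scopes: a = 20, b = 26.
Step 3: result = 20 + 26 = 46

The answer is 46.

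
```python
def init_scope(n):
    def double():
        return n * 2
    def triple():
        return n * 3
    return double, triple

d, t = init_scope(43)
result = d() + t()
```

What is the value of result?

Step 1: Both closures capture the same n = 43.
Step 2: d() = 43 * 2 = 86, t() = 43 * 3 = 129.
Step 3: result = 86 + 129 = 215

The answer is 215.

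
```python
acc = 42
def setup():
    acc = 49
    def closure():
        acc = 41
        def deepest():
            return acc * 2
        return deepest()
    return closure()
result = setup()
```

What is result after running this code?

Step 1: deepest() looks up acc through LEGB: not local, finds acc = 41 in enclosing closure().
Step 2: Returns 41 * 2 = 82.
Step 3: result = 82

The answer is 82.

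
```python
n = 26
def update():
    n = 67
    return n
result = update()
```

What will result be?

Step 1: Global n = 26.
Step 2: update() creates local n = 67, shadowing the global.
Step 3: Returns local n = 67. result = 67

The answer is 67.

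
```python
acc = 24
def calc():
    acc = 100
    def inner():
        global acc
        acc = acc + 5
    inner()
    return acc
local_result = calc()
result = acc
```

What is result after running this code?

Step 1: Global acc = 24. calc() creates local acc = 100.
Step 2: inner() declares global acc and adds 5: global acc = 24 + 5 = 29.
Step 3: calc() returns its local acc = 100 (unaffected by inner).
Step 4: result = global acc = 29

The answer is 29.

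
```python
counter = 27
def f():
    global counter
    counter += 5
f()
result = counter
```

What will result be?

Step 1: counter = 27 globally.
Step 2: f() modifies global counter: counter += 5 = 32.
Step 3: result = 32

The answer is 32.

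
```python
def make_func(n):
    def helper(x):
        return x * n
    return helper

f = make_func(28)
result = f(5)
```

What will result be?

Step 1: make_func(28) creates a closure capturing n = 28.
Step 2: f(5) computes 5 * 28 = 140.
Step 3: result = 140

The answer is 140.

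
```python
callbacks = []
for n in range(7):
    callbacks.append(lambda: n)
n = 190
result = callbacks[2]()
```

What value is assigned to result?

Step 1: Lambdas capture the variable n by reference, not by value.
Step 2: After the loop, n is reassigned to 190.
Step 3: callbacks[2]() looks up the current n = 190. result = 190

The answer is 190.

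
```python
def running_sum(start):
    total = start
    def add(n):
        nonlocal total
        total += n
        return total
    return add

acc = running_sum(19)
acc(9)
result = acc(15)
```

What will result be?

Step 1: running_sum(19) creates closure with total = 19.
Step 2: First acc(9): total = 19 + 9 = 28.
Step 3: Second acc(15): total = 28 + 15 = 43. result = 43

The answer is 43.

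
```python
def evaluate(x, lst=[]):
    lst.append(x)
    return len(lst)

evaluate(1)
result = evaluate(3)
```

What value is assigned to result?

Step 1: Mutable default list persists between calls.
Step 2: First call: lst = [1], len = 1. Second call: lst = [1, 3], len = 2.
Step 3: result = 2

The answer is 2.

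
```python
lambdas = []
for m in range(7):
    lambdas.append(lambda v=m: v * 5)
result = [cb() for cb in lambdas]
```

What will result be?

Step 1: Default arg v=m captures m at each iteration.
Step 2: lambdas[k] has v defaulting to k, returns k * 5.
Step 3: result = [0, 5, 10, 15, 20, 25, 30]

The answer is [0, 5, 10, 15, 20, 25, 30].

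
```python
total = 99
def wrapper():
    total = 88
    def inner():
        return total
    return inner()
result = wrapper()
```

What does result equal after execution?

Step 1: total = 99 globally, but wrapper() defines total = 88 locally.
Step 2: inner() looks up total. Not in local scope, so checks enclosing scope (wrapper) and finds total = 88.
Step 3: result = 88

The answer is 88.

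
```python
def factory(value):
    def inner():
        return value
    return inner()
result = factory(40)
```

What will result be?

Step 1: factory(40) binds parameter value = 40.
Step 2: inner() looks up value in enclosing scope and finds the parameter value = 40.
Step 3: result = 40

The answer is 40.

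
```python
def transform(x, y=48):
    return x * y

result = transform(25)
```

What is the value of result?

Step 1: transform(25) uses default y = 48.
Step 2: Returns 25 * 48 = 1200.
Step 3: result = 1200

The answer is 1200.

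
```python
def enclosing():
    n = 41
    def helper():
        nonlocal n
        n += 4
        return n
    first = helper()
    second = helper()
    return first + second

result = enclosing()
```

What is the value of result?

Step 1: n starts at 41.
Step 2: First call: n = 41 + 4 = 45, returns 45.
Step 3: Second call: n = 45 + 4 = 49, returns 49.
Step 4: result = 45 + 49 = 94

The answer is 94.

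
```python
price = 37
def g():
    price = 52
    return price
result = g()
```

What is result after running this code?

Step 1: Global price = 37.
Step 2: g() creates local price = 52, shadowing the global.
Step 3: Returns local price = 52. result = 52

The answer is 52.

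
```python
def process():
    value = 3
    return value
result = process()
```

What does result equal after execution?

Step 1: process() defines value = 3 in its local scope.
Step 2: return value finds the local variable value = 3.
Step 3: result = 3

The answer is 3.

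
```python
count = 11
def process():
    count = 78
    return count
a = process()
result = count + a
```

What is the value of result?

Step 1: Global count = 11. process() returns local count = 78.
Step 2: a = 78. Global count still = 11.
Step 3: result = 11 + 78 = 89

The answer is 89.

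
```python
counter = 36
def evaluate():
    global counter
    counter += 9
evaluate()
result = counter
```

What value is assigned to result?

Step 1: counter = 36 globally.
Step 2: evaluate() modifies global counter: counter += 9 = 45.
Step 3: result = 45

The answer is 45.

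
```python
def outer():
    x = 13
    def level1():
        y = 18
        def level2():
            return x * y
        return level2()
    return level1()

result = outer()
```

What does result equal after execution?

Step 1: x = 13 in outer. y = 18 in level1.
Step 2: level2() reads x = 13 and y = 18 from enclosing scopes.
Step 3: result = 13 * 18 = 234

The answer is 234.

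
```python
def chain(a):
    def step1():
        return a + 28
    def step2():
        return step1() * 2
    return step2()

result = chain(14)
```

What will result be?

Step 1: chain(14) captures a = 14.
Step 2: step2() calls step1() which returns 14 + 28 = 42.
Step 3: step2() returns 42 * 2 = 84

The answer is 84.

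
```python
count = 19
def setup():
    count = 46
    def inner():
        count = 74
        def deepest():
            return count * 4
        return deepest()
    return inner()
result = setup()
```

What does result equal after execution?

Step 1: deepest() looks up count through LEGB: not local, finds count = 74 in enclosing inner().
Step 2: Returns 74 * 4 = 296.
Step 3: result = 296

The answer is 296.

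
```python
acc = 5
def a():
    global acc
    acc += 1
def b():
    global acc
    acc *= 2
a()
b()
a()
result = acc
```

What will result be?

Step 1: acc = 5.
Step 2: a(): acc = 5 + 1 = 6.
Step 3: b(): acc = 6 * 2 = 12.
Step 4: a(): acc = 12 + 1 = 13

The answer is 13.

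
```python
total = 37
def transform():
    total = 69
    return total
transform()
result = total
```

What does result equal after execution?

Step 1: Global total = 37.
Step 2: transform() creates local total = 69 (shadow, not modification).
Step 3: After transform() returns, global total is unchanged. result = 37

The answer is 37.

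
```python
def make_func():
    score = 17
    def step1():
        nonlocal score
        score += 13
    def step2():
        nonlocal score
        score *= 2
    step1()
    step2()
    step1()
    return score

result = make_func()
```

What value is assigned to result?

Step 1: score = 17.
Step 2: step1(): score = 17 + 13 = 30.
Step 3: step2(): score = 30 * 2 = 60.
Step 4: step1(): score = 60 + 13 = 73. result = 73

The answer is 73.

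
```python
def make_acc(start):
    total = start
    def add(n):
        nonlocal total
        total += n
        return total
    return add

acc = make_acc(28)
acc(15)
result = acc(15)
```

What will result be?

Step 1: make_acc(28) creates closure with total = 28.
Step 2: First acc(15): total = 28 + 15 = 43.
Step 3: Second acc(15): total = 43 + 15 = 58. result = 58

The answer is 58.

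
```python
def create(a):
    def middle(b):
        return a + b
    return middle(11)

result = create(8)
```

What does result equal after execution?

Step 1: create(8) passes a = 8.
Step 2: middle(11) has b = 11, reads a = 8 from enclosing.
Step 3: result = 8 + 11 = 19

The answer is 19.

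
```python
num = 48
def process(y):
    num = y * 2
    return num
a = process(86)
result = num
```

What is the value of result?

Step 1: Global num = 48.
Step 2: process(86) creates local num = 86 * 2 = 172.
Step 3: Global num unchanged because no global keyword. result = 48

The answer is 48.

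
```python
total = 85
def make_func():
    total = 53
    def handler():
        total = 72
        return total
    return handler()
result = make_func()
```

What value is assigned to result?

Step 1: Three scopes define total: global (85), make_func (53), handler (72).
Step 2: handler() has its own local total = 72, which shadows both enclosing and global.
Step 3: result = 72 (local wins in LEGB)

The answer is 72.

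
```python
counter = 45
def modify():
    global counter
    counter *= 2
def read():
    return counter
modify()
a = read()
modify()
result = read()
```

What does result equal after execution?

Step 1: counter = 45.
Step 2: First modify(): counter = 45 * 2 = 90.
Step 3: Second modify(): counter = 90 * 2 = 180.
Step 4: read() returns 180

The answer is 180.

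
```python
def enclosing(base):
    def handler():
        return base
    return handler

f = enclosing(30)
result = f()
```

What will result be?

Step 1: enclosing(30) creates closure capturing base = 30.
Step 2: f() returns the captured base = 30.
Step 3: result = 30

The answer is 30.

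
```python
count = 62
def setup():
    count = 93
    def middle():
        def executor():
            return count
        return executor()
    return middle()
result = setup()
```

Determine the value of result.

Step 1: setup() defines count = 93. middle() and executor() have no local count.
Step 2: executor() checks local (none), enclosing middle() (none), enclosing setup() and finds count = 93.
Step 3: result = 93

The answer is 93.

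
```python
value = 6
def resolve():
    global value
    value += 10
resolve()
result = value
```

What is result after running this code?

Step 1: value = 6 globally.
Step 2: resolve() modifies global value: value += 10 = 16.
Step 3: result = 16

The answer is 16.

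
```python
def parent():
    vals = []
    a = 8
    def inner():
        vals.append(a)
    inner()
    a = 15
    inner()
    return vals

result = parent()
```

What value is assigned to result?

Step 1: a = 8. inner() appends current a to vals.
Step 2: First inner(): appends 8. Then a = 15.
Step 3: Second inner(): appends 15 (closure sees updated a). result = [8, 15]

The answer is [8, 15].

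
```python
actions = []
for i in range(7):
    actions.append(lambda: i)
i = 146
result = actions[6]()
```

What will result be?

Step 1: Lambdas capture the variable i by reference, not by value.
Step 2: After the loop, i is reassigned to 146.
Step 3: actions[6]() looks up the current i = 146. result = 146

The answer is 146.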